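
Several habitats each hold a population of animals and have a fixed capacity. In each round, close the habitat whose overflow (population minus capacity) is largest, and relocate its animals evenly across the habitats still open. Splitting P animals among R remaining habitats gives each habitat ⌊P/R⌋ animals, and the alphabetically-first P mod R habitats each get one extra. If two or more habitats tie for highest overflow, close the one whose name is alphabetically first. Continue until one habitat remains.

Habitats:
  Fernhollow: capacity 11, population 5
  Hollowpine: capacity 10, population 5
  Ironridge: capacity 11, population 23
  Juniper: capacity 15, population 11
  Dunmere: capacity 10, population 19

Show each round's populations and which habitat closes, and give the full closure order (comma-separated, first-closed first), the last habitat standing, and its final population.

Closure order: Ironridge, Dunmere, Fernhollow, Hollowpine
Last habitat: Juniper with 63 animals

Round 1: Dunmere=19 Fernhollow=5 Hollowpine=5 Ironridge=23 Juniper=11 → close Ironridge (overflow 12)
  23÷4 = 5 each, +1 to first 3
Round 2: Dunmere=25 Fernhollow=11 Hollowpine=11 Juniper=16 → close Dunmere (overflow 15)
  25÷3 = 8 each, +1 to first 1
Round 3: Fernhollow=20 Hollowpine=19 Juniper=24 → close Fernhollow (overflow 9)
  20÷2 = 10 each, +1 to first 0
Round 4: Hollowpine=29 Juniper=34 → close Hollowpine (overflow 19)
  29÷1 = 29 each, +1 to first 0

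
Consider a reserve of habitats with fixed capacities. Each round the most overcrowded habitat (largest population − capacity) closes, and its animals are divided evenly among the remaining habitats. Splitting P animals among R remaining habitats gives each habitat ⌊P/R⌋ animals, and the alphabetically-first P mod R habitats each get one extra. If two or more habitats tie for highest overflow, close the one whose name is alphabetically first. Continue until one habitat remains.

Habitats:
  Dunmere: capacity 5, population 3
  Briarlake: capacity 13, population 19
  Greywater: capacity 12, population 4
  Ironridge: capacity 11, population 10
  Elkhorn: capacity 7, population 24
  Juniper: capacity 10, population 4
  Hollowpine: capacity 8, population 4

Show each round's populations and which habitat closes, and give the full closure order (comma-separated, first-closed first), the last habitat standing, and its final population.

Round 1: Briarlake=19 Dunmere=3 Elkhorn=24 Greywater=4 Hollowpine=4 Ironridge=10 Juniper=4 → close Elkhorn (overflow 17)
  24÷6 = 4 each, +1 to first 0
Round 2: Briarlake=23 Dunmere=7 Greywater=8 Hollowpine=8 Ironridge=14 Juniper=8 → close Briarlake (overflow 10)
  23÷5 = 4 each, +1 to first 3
Round 3: Dunmere=12 Greywater=13 Hollowpine=13 Ironridge=18 Juniper=12 → close Dunmere (overflow 7)
  12÷4 = 3 each, +1 to first 0
Round 4: Greywater=16 Hollowpine=16 Ironridge=21 Juniper=15 → close Ironridge (overflow 10)
  21÷3 = 7 each, +1 to first 0
Round 5: Greywater=23 Hollowpine=23 Juniper=22 → close Hollowpine (overflow 15)
  23÷2 = 11 each, +1 to first 1
Round 6: Greywater=35 Juniper=33 → close Greywater (overflow 23)
  35÷1 = 35 each, +1 to first 0

Closure order: Elkhorn, Briarlake, Dunmere, Ironridge, Hollowpine, Greywater
Last habitat: Juniper with 68 animals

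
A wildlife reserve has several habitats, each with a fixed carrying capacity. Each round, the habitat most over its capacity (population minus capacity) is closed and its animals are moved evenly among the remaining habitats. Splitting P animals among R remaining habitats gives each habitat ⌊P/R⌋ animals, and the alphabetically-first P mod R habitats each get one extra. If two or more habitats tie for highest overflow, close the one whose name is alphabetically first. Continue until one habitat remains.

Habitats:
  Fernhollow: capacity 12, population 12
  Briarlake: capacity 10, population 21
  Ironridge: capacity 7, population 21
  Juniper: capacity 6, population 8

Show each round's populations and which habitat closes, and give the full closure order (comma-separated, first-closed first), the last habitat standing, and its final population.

Closure order: Ironridge, Briarlake, Juniper
Last habitat: Fernhollow with 62 animals

Round 1: Briarlake=21 Fernhollow=12 Ironridge=21 Juniper=8 → close Ironridge (overflow 14)
  21÷3 = 7 each, +1 to first 0
Round 2: Briarlake=28 Fernhollow=19 Juniper=15 → close Briarlake (overflow 18)
  28÷2 = 14 each, +1 to first 0
Round 3: Fernhollow=33 Juniper=29 → close Juniper (overflow 23)
  29÷1 = 29 each, +1 to first 0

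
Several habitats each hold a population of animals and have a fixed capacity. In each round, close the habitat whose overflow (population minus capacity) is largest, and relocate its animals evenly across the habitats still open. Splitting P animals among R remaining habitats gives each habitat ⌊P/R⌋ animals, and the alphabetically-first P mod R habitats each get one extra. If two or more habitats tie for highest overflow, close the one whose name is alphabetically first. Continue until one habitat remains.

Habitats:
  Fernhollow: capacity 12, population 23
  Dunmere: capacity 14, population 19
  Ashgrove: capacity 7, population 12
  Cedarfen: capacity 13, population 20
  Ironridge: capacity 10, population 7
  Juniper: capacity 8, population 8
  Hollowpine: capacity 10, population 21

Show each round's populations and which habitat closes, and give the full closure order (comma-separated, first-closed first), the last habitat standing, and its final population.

Closure order: Fernhollow, Hollowpine, Cedarfen, Ashgrove, Dunmere, Ironridge
Last habitat: Juniper with 110 animals

Round 1: Ashgrove=12 Cedarfen=20 Dunmere=19 Fernhollow=23 Hollowpine=21 Ironridge=7 Juniper=8 → close Fernhollow (overflow 11)
  23÷6 = 3 each, +1 to first 5
Round 2: Ashgrove=16 Cedarfen=24 Dunmere=23 Hollowpine=25 Ironridge=11 Juniper=11 → close Hollowpine (overflow 15)
  25÷5 = 5 each, +1 to first 0
Round 3: Ashgrove=21 Cedarfen=29 Dunmere=28 Ironridge=16 Juniper=16 → close Cedarfen (overflow 16)
  29÷4 = 7 each, +1 to first 1
Round 4: Ashgrove=29 Dunmere=35 Ironridge=23 Juniper=23 → close Ashgrove (overflow 22)
  29÷3 = 9 each, +1 to first 2
Round 5: Dunmere=45 Ironridge=33 Juniper=32 → close Dunmere (overflow 31)
  45÷2 = 22 each, +1 to first 1
Round 6: Ironridge=56 Juniper=54 → close Ironridge (overflow 46)
  56÷1 = 56 each, +1 to first 0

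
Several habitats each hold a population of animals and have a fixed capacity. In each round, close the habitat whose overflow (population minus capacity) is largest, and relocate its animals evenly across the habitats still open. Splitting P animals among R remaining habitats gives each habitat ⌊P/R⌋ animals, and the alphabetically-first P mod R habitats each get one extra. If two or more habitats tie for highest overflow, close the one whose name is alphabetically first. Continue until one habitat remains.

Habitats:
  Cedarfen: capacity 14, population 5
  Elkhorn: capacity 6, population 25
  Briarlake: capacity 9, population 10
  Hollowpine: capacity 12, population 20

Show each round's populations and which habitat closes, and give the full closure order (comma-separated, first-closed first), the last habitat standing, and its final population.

Round 1: Briarlake=10 Cedarfen=5 Elkhorn=25 Hollowpine=20 → close Elkhorn (overflow 19)
  25÷3 = 8 each, +1 to first 1
Round 2: Briarlake=19 Cedarfen=13 Hollowpine=28 → close Hollowpine (overflow 16)
  28÷2 = 14 each, +1 to first 0
Round 3: Briarlake=33 Cedarfen=27 → close Briarlake (overflow 24)
  33÷1 = 33 each, +1 to first 0

Closure order: Elkhorn, Hollowpine, Briarlake
Last habitat: Cedarfen with 60 animals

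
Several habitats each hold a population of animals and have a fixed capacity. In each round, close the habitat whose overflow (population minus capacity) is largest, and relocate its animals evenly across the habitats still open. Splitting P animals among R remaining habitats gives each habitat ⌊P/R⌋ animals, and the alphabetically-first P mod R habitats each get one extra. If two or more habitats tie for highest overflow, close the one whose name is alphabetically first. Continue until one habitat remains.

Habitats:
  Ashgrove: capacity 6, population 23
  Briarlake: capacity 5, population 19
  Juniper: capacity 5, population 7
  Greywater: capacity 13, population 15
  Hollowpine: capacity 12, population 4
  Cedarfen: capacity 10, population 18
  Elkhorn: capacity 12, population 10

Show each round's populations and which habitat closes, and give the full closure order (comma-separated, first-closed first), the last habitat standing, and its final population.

Closure order: Ashgrove, Briarlake, Cedarfen, Greywater, Elkhorn, Juniper
Last habitat: Hollowpine with 96 animals

Round 1: Ashgrove=23 Briarlake=19 Cedarfen=18 Elkhorn=10 Greywater=15 Hollowpine=4 Juniper=7 → close Ashgrove (overflow 17)
  23÷6 = 3 each, +1 to first 5
Round 2: Briarlake=23 Cedarfen=22 Elkhorn=14 Greywater=19 Hollowpine=8 Juniper=10 → close Briarlake (overflow 18)
  23÷5 = 4 each, +1 to first 3
Round 3: Cedarfen=27 Elkhorn=19 Greywater=24 Hollowpine=12 Juniper=14 → close Cedarfen (overflow 17)
  27÷4 = 6 each, +1 to first 3
Round 4: Elkhorn=26 Greywater=31 Hollowpine=19 Juniper=20 → close Greywater (overflow 18)
  31÷3 = 10 each, +1 to first 1
Round 5: Elkhorn=37 Hollowpine=29 Juniper=30 → close Elkhorn (overflow 25)
  37÷2 = 18 each, +1 to first 1
Round 6: Hollowpine=48 Juniper=48 → close Juniper (overflow 43)
  48÷1 = 48 each, +1 to first 0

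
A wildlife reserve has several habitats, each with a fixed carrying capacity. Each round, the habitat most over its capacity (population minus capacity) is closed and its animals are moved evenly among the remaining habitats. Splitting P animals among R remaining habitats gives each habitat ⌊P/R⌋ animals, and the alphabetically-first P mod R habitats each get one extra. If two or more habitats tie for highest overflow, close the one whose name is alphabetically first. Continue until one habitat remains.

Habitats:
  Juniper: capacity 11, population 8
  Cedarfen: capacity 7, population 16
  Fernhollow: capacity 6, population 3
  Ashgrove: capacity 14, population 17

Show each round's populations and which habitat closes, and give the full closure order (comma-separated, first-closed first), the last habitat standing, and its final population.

Round 1: Ashgrove=17 Cedarfen=16 Fernhollow=3 Juniper=8 → close Cedarfen (overflow 9)
  16÷3 = 5 each, +1 to first 1
Round 2: Ashgrove=23 Fernhollow=8 Juniper=13 → close Ashgrove (overflow 9)
  23÷2 = 11 each, +1 to first 1
Round 3: Fernhollow=20 Juniper=24 → close Fernhollow (overflow 14)
  20÷1 = 20 each, +1 to first 0

Closure order: Cedarfen, Ashgrove, Fernhollow
Last habitat: Juniper with 44 animals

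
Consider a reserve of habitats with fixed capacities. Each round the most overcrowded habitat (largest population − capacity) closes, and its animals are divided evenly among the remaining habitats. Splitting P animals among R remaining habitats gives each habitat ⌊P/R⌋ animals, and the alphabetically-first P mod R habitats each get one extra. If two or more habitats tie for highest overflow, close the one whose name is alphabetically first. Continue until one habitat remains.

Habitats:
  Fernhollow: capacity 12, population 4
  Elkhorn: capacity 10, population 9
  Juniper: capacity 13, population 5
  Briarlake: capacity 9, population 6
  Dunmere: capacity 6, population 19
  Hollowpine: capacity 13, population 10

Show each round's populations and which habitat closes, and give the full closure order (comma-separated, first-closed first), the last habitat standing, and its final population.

Closure order: Dunmere, Elkhorn, Briarlake, Hollowpine, Fernhollow
Last habitat: Juniper with 53 animals

Round 1: Briarlake=6 Dunmere=19 Elkhorn=9 Fernhollow=4 Hollowpine=10 Juniper=5 → close Dunmere (overflow 13)
  19÷5 = 3 each, +1 to first 4
Round 2: Briarlake=10 Elkhorn=13 Fernhollow=8 Hollowpine=14 Juniper=8 → close Elkhorn (overflow 3)
  13÷4 = 3 each, +1 to first 1
Round 3: Briarlake=14 Fernhollow=11 Hollowpine=17 Juniper=11 → close Briarlake (overflow 5)
  14÷3 = 4 each, +1 to first 2
Round 4: Fernhollow=16 Hollowpine=22 Juniper=15 → close Hollowpine (overflow 9)
  22÷2 = 11 each, +1 to first 0
Round 5: Fernhollow=27 Juniper=26 → close Fernhollow (overflow 15)
  27÷1 = 27 each, +1 to first 0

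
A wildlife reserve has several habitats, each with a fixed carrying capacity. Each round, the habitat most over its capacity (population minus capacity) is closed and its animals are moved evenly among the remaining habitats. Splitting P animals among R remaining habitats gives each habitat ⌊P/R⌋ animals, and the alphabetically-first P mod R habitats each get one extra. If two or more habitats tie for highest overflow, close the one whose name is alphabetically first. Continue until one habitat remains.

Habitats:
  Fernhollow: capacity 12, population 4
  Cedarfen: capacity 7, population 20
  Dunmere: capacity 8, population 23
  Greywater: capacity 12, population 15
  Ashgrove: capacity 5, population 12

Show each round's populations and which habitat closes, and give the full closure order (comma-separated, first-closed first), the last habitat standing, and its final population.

Round 1: Ashgrove=12 Cedarfen=20 Dunmere=23 Fernhollow=4 Greywater=15 → close Dunmere (overflow 15)
  23÷4 = 5 each, +1 to first 3
Round 2: Ashgrove=18 Cedarfen=26 Fernhollow=10 Greywater=20 → close Cedarfen (overflow 19)
  26÷3 = 8 each, +1 to first 2
Round 3: Ashgrove=27 Fernhollow=19 Greywater=28 → close Ashgrove (overflow 22)
  27÷2 = 13 each, +1 to first 1
Round 4: Fernhollow=33 Greywater=41 → close Greywater (overflow 29)
  41÷1 = 41 each, +1 to first 0

Closure order: Dunmere, Cedarfen, Ashgrove, Greywater
Last habitat: Fernhollow with 74 animals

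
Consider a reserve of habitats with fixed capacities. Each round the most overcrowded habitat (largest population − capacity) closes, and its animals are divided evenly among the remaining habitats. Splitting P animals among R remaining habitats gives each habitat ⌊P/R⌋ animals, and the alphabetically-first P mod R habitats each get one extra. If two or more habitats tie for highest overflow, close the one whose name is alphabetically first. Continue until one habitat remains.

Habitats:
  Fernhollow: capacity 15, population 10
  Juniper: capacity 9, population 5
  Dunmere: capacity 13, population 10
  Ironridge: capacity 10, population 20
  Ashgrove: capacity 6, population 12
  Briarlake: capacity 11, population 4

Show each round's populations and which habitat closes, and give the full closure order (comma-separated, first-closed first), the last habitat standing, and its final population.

Closure order: Ironridge, Ashgrove, Dunmere, Juniper, Fernhollow
Last habitat: Briarlake with 61 animals

Round 1: Ashgrove=12 Briarlake=4 Dunmere=10 Fernhollow=10 Ironridge=20 Juniper=5 → close Ironridge (overflow 10)
  20÷5 = 4 each, +1 to first 0
Round 2: Ashgrove=16 Briarlake=8 Dunmere=14 Fernhollow=14 Juniper=9 → close Ashgrove (overflow 10)
  16÷4 = 4 each, +1 to first 0
Round 3: Briarlake=12 Dunmere=18 Fernhollow=18 Juniper=13 → close Dunmere (overflow 5)
  18÷3 = 6 each, +1 to first 0
Round 4: Briarlake=18 Fernhollow=24 Juniper=19 → close Juniper (overflow 10)
  19÷2 = 9 each, +1 to first 1
Round 5: Briarlake=28 Fernhollow=33 → close Fernhollow (overflow 18)
  33÷1 = 33 each, +1 to first 0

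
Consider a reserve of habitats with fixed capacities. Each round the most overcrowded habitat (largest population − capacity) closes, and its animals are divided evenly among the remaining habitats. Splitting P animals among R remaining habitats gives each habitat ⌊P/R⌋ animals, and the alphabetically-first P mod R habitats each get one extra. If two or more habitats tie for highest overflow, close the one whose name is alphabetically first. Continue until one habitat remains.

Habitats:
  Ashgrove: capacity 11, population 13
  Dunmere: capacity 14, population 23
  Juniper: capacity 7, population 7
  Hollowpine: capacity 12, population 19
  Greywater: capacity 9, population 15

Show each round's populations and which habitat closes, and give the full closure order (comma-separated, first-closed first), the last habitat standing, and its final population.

Closure order: Dunmere, Hollowpine, Greywater, Ashgrove
Last habitat: Juniper with 77 animals

Round 1: Ashgrove=13 Dunmere=23 Greywater=15 Hollowpine=19 Juniper=7 → close Dunmere (overflow 9)
  23÷4 = 5 each, +1 to first 3
Round 2: Ashgrove=19 Greywater=21 Hollowpine=25 Juniper=12 → close Hollowpine (overflow 13)
  25÷3 = 8 each, +1 to first 1
Round 3: Ashgrove=28 Greywater=29 Juniper=20 → close Greywater (overflow 20)
  29÷2 = 14 each, +1 to first 1
Round 4: Ashgrove=43 Juniper=34 → close Ashgrove (overflow 32)
  43÷1 = 43 each, +1 to first 0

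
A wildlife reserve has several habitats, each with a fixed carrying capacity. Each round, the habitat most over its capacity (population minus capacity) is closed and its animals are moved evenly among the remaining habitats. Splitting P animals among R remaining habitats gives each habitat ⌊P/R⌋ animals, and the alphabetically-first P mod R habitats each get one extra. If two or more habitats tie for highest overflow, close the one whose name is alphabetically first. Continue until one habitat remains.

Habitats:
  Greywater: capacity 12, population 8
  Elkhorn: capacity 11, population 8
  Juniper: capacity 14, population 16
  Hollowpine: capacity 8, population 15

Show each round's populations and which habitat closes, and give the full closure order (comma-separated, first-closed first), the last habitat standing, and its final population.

Round 1: Elkhorn=8 Greywater=8 Hollowpine=15 Juniper=16 → close Hollowpine (overflow 7)
  15÷3 = 5 each, +1 to first 0
Round 2: Elkhorn=13 Greywater=13 Juniper=21 → close Juniper (overflow 7)
  21÷2 = 10 each, +1 to first 1
Round 3: Elkhorn=24 Greywater=23 → close Elkhorn (overflow 13)
  24÷1 = 24 each, +1 to first 0

Closure order: Hollowpine, Juniper, Elkhorn
Last habitat: Greywater with 47 animals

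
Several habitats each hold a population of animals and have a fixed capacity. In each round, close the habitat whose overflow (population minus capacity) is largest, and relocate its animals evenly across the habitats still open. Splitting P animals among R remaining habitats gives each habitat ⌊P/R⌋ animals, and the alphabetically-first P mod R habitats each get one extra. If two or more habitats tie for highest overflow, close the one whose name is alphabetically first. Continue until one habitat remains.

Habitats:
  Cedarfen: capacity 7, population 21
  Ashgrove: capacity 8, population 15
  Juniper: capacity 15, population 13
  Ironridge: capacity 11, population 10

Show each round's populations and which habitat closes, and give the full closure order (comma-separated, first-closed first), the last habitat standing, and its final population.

Round 1: Ashgrove=15 Cedarfen=21 Ironridge=10 Juniper=13 → close Cedarfen (overflow 14)
  21÷3 = 7 each, +1 to first 0
Round 2: Ashgrove=22 Ironridge=17 Juniper=20 → close Ashgrove (overflow 14)
  22÷2 = 11 each, +1 to first 0
Round 3: Ironridge=28 Juniper=31 → close Ironridge (overflow 17)
  28÷1 = 28 each, +1 to first 0

Closure order: Cedarfen, Ashgrove, Ironridge
Last habitat: Juniper with 59 animals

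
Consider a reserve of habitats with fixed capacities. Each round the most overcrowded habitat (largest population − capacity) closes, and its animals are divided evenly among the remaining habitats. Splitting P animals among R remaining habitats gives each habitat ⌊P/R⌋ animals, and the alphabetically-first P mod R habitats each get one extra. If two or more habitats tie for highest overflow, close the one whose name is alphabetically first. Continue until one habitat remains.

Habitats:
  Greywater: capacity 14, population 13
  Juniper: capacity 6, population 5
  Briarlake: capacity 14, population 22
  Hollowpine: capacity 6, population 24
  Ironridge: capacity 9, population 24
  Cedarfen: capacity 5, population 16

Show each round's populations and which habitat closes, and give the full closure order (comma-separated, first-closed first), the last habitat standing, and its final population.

Closure order: Hollowpine, Ironridge, Cedarfen, Briarlake, Greywater
Last habitat: Juniper with 104 animals

Round 1: Briarlake=22 Cedarfen=16 Greywater=13 Hollowpine=24 Ironridge=24 Juniper=5 → close Hollowpine (overflow 18)
  24÷5 = 4 each, +1 to first 4
Round 2: Briarlake=27 Cedarfen=21 Greywater=18 Ironridge=29 Juniper=9 → close Ironridge (overflow 20)
  29÷4 = 7 each, +1 to first 1
Round 3: Briarlake=35 Cedarfen=28 Greywater=25 Juniper=16 → close Cedarfen (overflow 23)
  28÷3 = 9 each, +1 to first 1
Round 4: Briarlake=45 Greywater=34 Juniper=25 → close Briarlake (overflow 31)
  45÷2 = 22 each, +1 to first 1
Round 5: Greywater=57 Juniper=47 → close Greywater (overflow 43)
  57÷1 = 57 each, +1 to first 0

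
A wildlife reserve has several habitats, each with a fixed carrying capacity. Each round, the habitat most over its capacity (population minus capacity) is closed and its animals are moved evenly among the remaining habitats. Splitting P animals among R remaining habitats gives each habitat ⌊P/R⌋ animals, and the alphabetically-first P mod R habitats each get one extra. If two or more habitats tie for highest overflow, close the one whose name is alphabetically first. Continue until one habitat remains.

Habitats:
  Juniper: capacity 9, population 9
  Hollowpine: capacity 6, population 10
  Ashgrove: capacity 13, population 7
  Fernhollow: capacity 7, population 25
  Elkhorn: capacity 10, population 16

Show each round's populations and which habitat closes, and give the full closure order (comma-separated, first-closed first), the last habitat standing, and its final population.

Round 1: Ashgrove=7 Elkhorn=16 Fernhollow=25 Hollowpine=10 Juniper=9 → close Fernhollow (overflow 18)
  25÷4 = 6 each, +1 to first 1
Round 2: Ashgrove=14 Elkhorn=22 Hollowpine=16 Juniper=15 → close Elkhorn (overflow 12)
  22÷3 = 7 each, +1 to first 1
Round 3: Ashgrove=22 Hollowpine=23 Juniper=22 → close Hollowpine (overflow 17)
  23÷2 = 11 each, +1 to first 1
Round 4: Ashgrove=34 Juniper=33 → close Juniper (overflow 24)
  33÷1 = 33 each, +1 to first 0

Closure order: Fernhollow, Elkhorn, Hollowpine, Juniper
Last habitat: Ashgrove with 67 animals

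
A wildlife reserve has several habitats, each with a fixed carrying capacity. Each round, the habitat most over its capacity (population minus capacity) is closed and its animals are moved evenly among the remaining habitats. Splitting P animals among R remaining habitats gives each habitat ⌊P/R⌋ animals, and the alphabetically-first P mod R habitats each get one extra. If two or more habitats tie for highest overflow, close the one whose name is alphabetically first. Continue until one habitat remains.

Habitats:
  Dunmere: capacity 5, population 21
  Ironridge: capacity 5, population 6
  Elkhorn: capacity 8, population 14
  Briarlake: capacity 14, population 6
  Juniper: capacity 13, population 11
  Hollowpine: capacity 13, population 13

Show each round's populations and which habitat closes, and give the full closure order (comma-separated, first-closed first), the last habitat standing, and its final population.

Round 1: Briarlake=6 Dunmere=21 Elkhorn=14 Hollowpine=13 Ironridge=6 Juniper=11 → close Dunmere (overflow 16)
  21÷5 = 4 each, +1 to first 1
Round 2: Briarlake=11 Elkhorn=18 Hollowpine=17 Ironridge=10 Juniper=15 → close Elkhorn (overflow 10)
  18÷4 = 4 each, +1 to first 2
Round 3: Briarlake=16 Hollowpine=22 Ironridge=14 Juniper=19 → close Hollowpine (overflow 9)
  22÷3 = 7 each, +1 to first 1
Round 4: Briarlake=24 Ironridge=21 Juniper=26 → close Ironridge (overflow 16)
  21÷2 = 10 each, +1 to first 1
Round 5: Briarlake=35 Juniper=36 → close Juniper (overflow 23)
  36÷1 = 36 each, +1 to first 0

Closure order: Dunmere, Elkhorn, Hollowpine, Ironridge, Juniper
Last habitat: Briarlake with 71 animals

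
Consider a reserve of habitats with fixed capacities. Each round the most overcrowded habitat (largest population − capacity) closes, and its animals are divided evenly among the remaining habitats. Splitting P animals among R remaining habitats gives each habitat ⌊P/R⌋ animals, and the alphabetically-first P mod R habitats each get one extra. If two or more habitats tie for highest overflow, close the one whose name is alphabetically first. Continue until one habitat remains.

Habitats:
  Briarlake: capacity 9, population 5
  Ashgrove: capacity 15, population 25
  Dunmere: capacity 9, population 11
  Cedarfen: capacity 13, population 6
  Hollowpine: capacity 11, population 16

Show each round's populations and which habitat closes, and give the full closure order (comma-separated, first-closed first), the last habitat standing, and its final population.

Round 1: Ashgrove=25 Briarlake=5 Cedarfen=6 Dunmere=11 Hollowpine=16 → close Ashgrove (overflow 10)
  25÷4 = 6 each, +1 to first 1
Round 2: Briarlake=12 Cedarfen=12 Dunmere=17 Hollowpine=22 → close Hollowpine (overflow 11)
  22÷3 = 7 each, +1 to first 1
Round 3: Briarlake=20 Cedarfen=19 Dunmere=24 → close Dunmere (overflow 15)
  24÷2 = 12 each, +1 to first 0
Round 4: Briarlake=32 Cedarfen=31 → close Briarlake (overflow 23)
  32÷1 = 32 each, +1 to first 0

Closure order: Ashgrove, Hollowpine, Dunmere, Briarlake
Last habitat: Cedarfen with 63 animals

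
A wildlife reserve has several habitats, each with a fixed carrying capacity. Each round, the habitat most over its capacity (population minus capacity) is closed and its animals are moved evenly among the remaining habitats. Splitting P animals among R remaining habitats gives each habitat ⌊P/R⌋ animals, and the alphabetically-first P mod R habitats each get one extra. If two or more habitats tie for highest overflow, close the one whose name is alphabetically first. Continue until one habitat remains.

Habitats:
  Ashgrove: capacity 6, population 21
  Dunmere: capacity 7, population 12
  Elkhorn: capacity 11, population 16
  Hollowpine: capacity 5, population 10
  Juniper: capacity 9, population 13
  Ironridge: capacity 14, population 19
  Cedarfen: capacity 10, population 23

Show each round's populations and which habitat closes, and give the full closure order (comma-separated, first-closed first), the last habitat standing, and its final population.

Round 1: Ashgrove=21 Cedarfen=23 Dunmere=12 Elkhorn=16 Hollowpine=10 Ironridge=19 Juniper=13 → close Ashgrove (overflow 15)
  21÷6 = 3 each, +1 to first 3
Round 2: Cedarfen=27 Dunmere=16 Elkhorn=20 Hollowpine=13 Ironridge=22 Juniper=16 → close Cedarfen (overflow 17)
  27÷5 = 5 each, +1 to first 2
Round 3: Dunmere=22 Elkhorn=26 Hollowpine=18 Ironridge=27 Juniper=21 → close Dunmere (overflow 15)
  22÷4 = 5 each, +1 to first 2
Round 4: Elkhorn=32 Hollowpine=24 Ironridge=32 Juniper=26 → close Elkhorn (overflow 21)
  32÷3 = 10 each, +1 to first 2
Round 5: Hollowpine=35 Ironridge=43 Juniper=36 → close Hollowpine (overflow 30)
  35÷2 = 17 each, +1 to first 1
Round 6: Ironridge=61 Juniper=53 → close Ironridge (overflow 47)
  61÷1 = 61 each, +1 to first 0

Closure order: Ashgrove, Cedarfen, Dunmere, Elkhorn, Hollowpine, Ironridge
Last habitat: Juniper with 114 animals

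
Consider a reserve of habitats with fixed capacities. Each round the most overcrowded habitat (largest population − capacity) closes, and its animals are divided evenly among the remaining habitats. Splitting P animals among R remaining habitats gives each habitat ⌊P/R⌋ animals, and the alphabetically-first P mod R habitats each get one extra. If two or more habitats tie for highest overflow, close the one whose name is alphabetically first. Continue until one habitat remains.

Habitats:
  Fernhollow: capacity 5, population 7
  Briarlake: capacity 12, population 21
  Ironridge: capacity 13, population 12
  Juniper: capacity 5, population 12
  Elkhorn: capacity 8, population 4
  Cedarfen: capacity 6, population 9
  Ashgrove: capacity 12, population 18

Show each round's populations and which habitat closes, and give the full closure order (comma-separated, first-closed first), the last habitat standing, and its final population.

Closure order: Briarlake, Ashgrove, Juniper, Cedarfen, Fernhollow, Elkhorn
Last habitat: Ironridge with 83 animals

Round 1: Ashgrove=18 Briarlake=21 Cedarfen=9 Elkhorn=4 Fernhollow=7 Ironridge=12 Juniper=12 → close Briarlake (overflow 9)
  21÷6 = 3 each, +1 to first 3
Round 2: Ashgrove=22 Cedarfen=13 Elkhorn=8 Fernhollow=10 Ironridge=15 Juniper=15 → close Ashgrove (overflow 10)
  22÷5 = 4 each, +1 to first 2
Round 3: Cedarfen=18 Elkhorn=13 Fernhollow=14 Ironridge=19 Juniper=19 → close Juniper (overflow 14)
  19÷4 = 4 each, +1 to first 3
Round 4: Cedarfen=23 Elkhorn=18 Fernhollow=19 Ironridge=23 → close Cedarfen (overflow 17)
  23÷3 = 7 each, +1 to first 2
Round 5: Elkhorn=26 Fernhollow=27 Ironridge=30 → close Fernhollow (overflow 22)
  27÷2 = 13 each, +1 to first 1
Round 6: Elkhorn=40 Ironridge=43 → close Elkhorn (overflow 32)
  40÷1 = 40 each, +1 to first 0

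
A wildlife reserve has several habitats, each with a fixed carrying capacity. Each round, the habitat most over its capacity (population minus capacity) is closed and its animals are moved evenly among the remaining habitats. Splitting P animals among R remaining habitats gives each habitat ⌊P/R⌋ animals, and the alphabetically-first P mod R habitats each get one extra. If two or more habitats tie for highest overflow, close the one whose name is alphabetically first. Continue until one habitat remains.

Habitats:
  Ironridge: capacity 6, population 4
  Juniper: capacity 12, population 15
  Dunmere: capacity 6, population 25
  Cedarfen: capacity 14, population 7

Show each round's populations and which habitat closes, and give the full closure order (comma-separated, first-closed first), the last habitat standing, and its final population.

Closure order: Dunmere, Juniper, Ironridge
Last habitat: Cedarfen with 51 animals

Round 1: Cedarfen=7 Dunmere=25 Ironridge=4 Juniper=15 → close Dunmere (overflow 19)
  25÷3 = 8 each, +1 to first 1
Round 2: Cedarfen=16 Ironridge=12 Juniper=23 → close Juniper (overflow 11)
  23÷2 = 11 each, +1 to first 1
Round 3: Cedarfen=28 Ironridge=23 → close Ironridge (overflow 17)
  23÷1 = 23 each, +1 to first 0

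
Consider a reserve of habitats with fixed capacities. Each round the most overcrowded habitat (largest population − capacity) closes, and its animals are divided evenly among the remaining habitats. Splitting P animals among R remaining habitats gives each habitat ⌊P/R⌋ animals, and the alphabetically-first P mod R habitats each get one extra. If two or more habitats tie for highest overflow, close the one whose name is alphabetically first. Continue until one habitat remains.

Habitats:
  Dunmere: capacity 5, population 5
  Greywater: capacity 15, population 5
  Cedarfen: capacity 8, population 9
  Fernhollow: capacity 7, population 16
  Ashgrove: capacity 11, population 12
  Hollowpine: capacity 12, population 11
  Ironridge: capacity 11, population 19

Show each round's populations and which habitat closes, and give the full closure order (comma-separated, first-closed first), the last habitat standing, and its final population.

Closure order: Fernhollow, Ironridge, Ashgrove, Cedarfen, Dunmere, Hollowpine
Last habitat: Greywater with 77 animals

Round 1: Ashgrove=12 Cedarfen=9 Dunmere=5 Fernhollow=16 Greywater=5 Hollowpine=11 Ironridge=19 → close Fernhollow (overflow 9)
  16÷6 = 2 each, +1 to first 4
Round 2: Ashgrove=15 Cedarfen=12 Dunmere=8 Greywater=8 Hollowpine=13 Ironridge=21 → close Ironridge (overflow 10)
  21÷5 = 4 each, +1 to first 1
Round 3: Ashgrove=20 Cedarfen=16 Dunmere=12 Greywater=12 Hollowpine=17 → close Ashgrove (overflow 9)
  20÷4 = 5 each, +1 to first 0
Round 4: Cedarfen=21 Dunmere=17 Greywater=17 Hollowpine=22 → close Cedarfen (overflow 13)
  21÷3 = 7 each, +1 to first 0
Round 5: Dunmere=24 Greywater=24 Hollowpine=29 → close Dunmere (overflow 19)
  24÷2 = 12 each, +1 to first 0
Round 6: Greywater=36 Hollowpine=41 → close Hollowpine (overflow 29)
  41÷1 = 41 each, +1 to first 0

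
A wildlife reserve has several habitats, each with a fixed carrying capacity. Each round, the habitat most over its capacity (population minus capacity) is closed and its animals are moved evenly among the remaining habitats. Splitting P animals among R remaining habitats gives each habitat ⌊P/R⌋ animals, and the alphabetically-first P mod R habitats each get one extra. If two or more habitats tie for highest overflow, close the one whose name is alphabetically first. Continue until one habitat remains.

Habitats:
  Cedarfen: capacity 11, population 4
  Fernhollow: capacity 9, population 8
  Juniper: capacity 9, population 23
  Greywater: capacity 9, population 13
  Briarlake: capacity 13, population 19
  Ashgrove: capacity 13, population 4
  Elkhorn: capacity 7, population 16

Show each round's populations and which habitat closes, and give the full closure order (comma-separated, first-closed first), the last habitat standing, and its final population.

Round 1: Ashgrove=4 Briarlake=19 Cedarfen=4 Elkhorn=16 Fernhollow=8 Greywater=13 Juniper=23 → close Juniper (overflow 14)
  23÷6 = 3 each, +1 to first 5
Round 2: Ashgrove=8 Briarlake=23 Cedarfen=8 Elkhorn=20 Fernhollow=12 Greywater=16 → close Elkhorn (overflow 13)
  20÷5 = 4 each, +1 to first 0
Round 3: Ashgrove=12 Briarlake=27 Cedarfen=12 Fernhollow=16 Greywater=20 → close Briarlake (overflow 14)
  27÷4 = 6 each, +1 to first 3
Round 4: Ashgrove=19 Cedarfen=19 Fernhollow=23 Greywater=26 → close Greywater (overflow 17)
  26÷3 = 8 each, +1 to first 2
Round 5: Ashgrove=28 Cedarfen=28 Fernhollow=31 → close Fernhollow (overflow 22)
  31÷2 = 15 each, +1 to first 1
Round 6: Ashgrove=44 Cedarfen=43 → close Cedarfen (overflow 32)
  43÷1 = 43 each, +1 to first 0

Closure order: Juniper, Elkhorn, Briarlake, Greywater, Fernhollow, Cedarfen
Last habitat: Ashgrove with 87 animals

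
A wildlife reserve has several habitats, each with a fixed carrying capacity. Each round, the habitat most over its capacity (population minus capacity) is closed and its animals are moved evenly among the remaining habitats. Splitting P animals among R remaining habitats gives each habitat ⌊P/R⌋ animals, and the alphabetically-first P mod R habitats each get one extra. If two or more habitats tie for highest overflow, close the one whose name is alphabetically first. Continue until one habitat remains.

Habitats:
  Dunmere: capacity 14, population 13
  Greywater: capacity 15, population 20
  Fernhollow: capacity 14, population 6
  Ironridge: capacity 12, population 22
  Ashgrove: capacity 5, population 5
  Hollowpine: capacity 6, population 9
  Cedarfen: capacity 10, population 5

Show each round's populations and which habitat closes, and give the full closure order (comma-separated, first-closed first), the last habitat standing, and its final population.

Closure order: Ironridge, Greywater, Hollowpine, Ashgrove, Dunmere, Cedarfen
Last habitat: Fernhollow with 80 animals

Round 1: Ashgrove=5 Cedarfen=5 Dunmere=13 Fernhollow=6 Greywater=20 Hollowpine=9 Ironridge=22 → close Ironridge (overflow 10)
  22÷6 = 3 each, +1 to first 4
Round 2: Ashgrove=9 Cedarfen=9 Dunmere=17 Fernhollow=10 Greywater=23 Hollowpine=12 → close Greywater (overflow 8)
  23÷5 = 4 each, +1 to first 3
Round 3: Ashgrove=14 Cedarfen=14 Dunmere=22 Fernhollow=14 Hollowpine=16 → close Hollowpine (overflow 10)
  16÷4 = 4 each, +1 to first 0
Round 4: Ashgrove=18 Cedarfen=18 Dunmere=26 Fernhollow=18 → close Ashgrove (overflow 13)
  18÷3 = 6 each, +1 to first 0
Round 5: Cedarfen=24 Dunmere=32 Fernhollow=24 → close Dunmere (overflow 18)
  32÷2 = 16 each, +1 to first 0
Round 6: Cedarfen=40 Fernhollow=40 → close Cedarfen (overflow 30)
  40÷1 = 40 each, +1 to first 0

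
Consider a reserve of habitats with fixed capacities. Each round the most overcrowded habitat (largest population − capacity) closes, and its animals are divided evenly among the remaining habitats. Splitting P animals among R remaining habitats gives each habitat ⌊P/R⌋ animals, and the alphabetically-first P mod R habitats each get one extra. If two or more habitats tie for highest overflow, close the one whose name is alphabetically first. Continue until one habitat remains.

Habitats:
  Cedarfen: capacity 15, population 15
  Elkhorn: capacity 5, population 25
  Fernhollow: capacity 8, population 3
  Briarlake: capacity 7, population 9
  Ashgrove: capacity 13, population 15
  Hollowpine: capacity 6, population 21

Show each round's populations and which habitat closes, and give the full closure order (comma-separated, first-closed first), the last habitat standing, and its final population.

Round 1: Ashgrove=15 Briarlake=9 Cedarfen=15 Elkhorn=25 Fernhollow=3 Hollowpine=21 → close Elkhorn (overflow 20)
  25÷5 = 5 each, +1 to first 0
Round 2: Ashgrove=20 Briarlake=14 Cedarfen=20 Fernhollow=8 Hollowpine=26 → close Hollowpine (overflow 20)
  26÷4 = 6 each, +1 to first 2
Round 3: Ashgrove=27 Briarlake=21 Cedarfen=26 Fernhollow=14 → close Ashgrove (overflow 14)
  27÷3 = 9 each, +1 to first 0
Round 4: Briarlake=30 Cedarfen=35 Fernhollow=23 → close Briarlake (overflow 23)
  30÷2 = 15 each, +1 to first 0
Round 5: Cedarfen=50 Fernhollow=38 → close Cedarfen (overflow 35)
  50÷1 = 50 each, +1 to first 0

Closure order: Elkhorn, Hollowpine, Ashgrove, Briarlake, Cedarfen
Last habitat: Fernhollow with 88 animals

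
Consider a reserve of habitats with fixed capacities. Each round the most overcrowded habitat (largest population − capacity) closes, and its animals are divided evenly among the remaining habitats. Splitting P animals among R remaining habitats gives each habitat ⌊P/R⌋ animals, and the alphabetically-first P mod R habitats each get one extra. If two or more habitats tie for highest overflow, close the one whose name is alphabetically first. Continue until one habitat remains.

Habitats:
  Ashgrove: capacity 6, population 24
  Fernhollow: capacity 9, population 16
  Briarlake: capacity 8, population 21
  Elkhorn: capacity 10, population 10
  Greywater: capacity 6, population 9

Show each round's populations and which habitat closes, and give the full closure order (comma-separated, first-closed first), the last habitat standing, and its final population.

Closure order: Ashgrove, Briarlake, Fernhollow, Greywater
Last habitat: Elkhorn with 80 animals

Round 1: Ashgrove=24 Briarlake=21 Elkhorn=10 Fernhollow=16 Greywater=9 → close Ashgrove (overflow 18)
  24÷4 = 6 each, +1 to first 0
Round 2: Briarlake=27 Elkhorn=16 Fernhollow=22 Greywater=15 → close Briarlake (overflow 19)
  27÷3 = 9 each, +1 to first 0
Round 3: Elkhorn=25 Fernhollow=31 Greywater=24 → close Fernhollow (overflow 22)
  31÷2 = 15 each, +1 to first 1
Round 4: Elkhorn=41 Greywater=39 → close Greywater (overflow 33)
  39÷1 = 39 each, +1 to first 0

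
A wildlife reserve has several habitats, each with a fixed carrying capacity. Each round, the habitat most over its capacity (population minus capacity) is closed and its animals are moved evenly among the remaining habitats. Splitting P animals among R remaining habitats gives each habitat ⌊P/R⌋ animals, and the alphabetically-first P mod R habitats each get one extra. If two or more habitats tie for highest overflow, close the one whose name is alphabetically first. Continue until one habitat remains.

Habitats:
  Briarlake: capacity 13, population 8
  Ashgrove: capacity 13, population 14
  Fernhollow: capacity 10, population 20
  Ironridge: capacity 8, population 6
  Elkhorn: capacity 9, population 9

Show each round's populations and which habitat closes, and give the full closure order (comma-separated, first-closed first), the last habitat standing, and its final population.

Closure order: Fernhollow, Ashgrove, Elkhorn, Ironridge
Last habitat: Briarlake with 57 animals

Round 1: Ashgrove=14 Briarlake=8 Elkhorn=9 Fernhollow=20 Ironridge=6 → close Fernhollow (overflow 10)
  20÷4 = 5 each, +1 to first 0
Round 2: Ashgrove=19 Briarlake=13 Elkhorn=14 Ironridge=11 → close Ashgrove (overflow 6)
  19÷3 = 6 each, +1 to first 1
Round 3: Briarlake=20 Elkhorn=20 Ironridge=17 → close Elkhorn (overflow 11)
  20÷2 = 10 each, +1 to first 0
Round 4: Briarlake=30 Ironridge=27 → close Ironridge (overflow 19)
  27÷1 = 27 each, +1 to first 0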